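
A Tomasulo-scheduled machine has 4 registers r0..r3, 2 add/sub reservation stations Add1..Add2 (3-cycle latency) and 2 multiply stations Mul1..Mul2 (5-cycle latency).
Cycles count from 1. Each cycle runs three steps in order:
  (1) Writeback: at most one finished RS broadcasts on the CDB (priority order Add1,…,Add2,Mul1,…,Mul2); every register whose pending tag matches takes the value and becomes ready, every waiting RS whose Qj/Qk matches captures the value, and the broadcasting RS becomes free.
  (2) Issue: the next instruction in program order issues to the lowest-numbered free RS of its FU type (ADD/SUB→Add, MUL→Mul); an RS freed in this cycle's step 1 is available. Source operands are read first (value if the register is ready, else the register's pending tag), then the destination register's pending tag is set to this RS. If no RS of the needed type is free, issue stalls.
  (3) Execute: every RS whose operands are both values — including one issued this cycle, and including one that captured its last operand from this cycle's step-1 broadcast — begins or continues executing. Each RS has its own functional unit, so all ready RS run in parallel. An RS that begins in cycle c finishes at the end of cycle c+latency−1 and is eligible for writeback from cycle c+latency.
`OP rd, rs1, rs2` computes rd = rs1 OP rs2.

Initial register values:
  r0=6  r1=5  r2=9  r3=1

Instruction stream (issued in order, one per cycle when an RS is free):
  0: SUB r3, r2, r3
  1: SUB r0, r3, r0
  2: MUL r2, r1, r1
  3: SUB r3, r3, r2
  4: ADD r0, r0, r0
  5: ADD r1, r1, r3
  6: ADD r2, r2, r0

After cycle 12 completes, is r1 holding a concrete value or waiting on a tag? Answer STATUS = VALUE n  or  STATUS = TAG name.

STATUS = TAG Add2

  c1: issue SUB r3<-Add1  regs: r0:6,r1:5,r2:9,r3:Add1
  c2: issue SUB r0<-Add2  regs: r0:Add2,r1:5,r2:9,r3:Add1
  c3: issue MUL r2<-Mul1  regs: r0:Add2,r1:5,r2:Mul1,r3:Add1
  c4: CDB Add1=8; issue SUB r3<-Add1  regs: r0:Add2,r1:5,r2:Mul1,r3:Add1
  c5: stall  regs: r0:Add2,r1:5,r2:Mul1,r3:Add1
  c6: stall  regs: r0:Add2,r1:5,r2:Mul1,r3:Add1
  c7: CDB Add2=2; issue ADD r0<-Add2  regs: r0:Add2,r1:5,r2:Mul1,r3:Add1
  c8: CDB Mul1=25; stall  regs: r0:Add2,r1:5,r2:25,r3:Add1
  c9: stall  regs: r0:Add2,r1:5,r2:25,r3:Add1
  c10: CDB Add2=4; issue ADD r1<-Add2  regs: r0:4,r1:Add2,r2:25,r3:Add1
  c11: CDB Add1=-17; issue ADD r2<-Add1  regs: r0:4,r1:Add2,r2:Add1,r3:-17
  c12: -  regs: r0:4,r1:Add2,r2:Add1,r3:-17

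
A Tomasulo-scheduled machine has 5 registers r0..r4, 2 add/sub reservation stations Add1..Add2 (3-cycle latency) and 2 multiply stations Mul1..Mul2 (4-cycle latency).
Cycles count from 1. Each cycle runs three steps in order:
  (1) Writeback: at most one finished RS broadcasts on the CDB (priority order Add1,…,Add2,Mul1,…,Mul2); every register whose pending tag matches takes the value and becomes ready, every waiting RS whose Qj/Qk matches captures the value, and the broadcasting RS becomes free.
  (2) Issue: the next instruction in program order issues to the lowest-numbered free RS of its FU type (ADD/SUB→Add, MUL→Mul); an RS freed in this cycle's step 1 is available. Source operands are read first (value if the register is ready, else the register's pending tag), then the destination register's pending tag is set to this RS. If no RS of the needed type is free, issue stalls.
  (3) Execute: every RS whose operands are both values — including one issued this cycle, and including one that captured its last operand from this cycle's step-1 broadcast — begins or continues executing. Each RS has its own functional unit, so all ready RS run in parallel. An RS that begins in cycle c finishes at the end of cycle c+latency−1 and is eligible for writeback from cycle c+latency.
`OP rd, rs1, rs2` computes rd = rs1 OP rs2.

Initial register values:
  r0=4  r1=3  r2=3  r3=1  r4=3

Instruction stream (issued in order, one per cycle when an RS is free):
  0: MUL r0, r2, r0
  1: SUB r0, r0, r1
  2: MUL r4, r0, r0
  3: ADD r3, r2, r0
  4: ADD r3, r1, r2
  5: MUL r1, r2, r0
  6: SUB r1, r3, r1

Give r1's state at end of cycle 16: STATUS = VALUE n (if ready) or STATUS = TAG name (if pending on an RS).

c1: issue MUL r0<-Mul1 | r0:Mul1,r1:3,r2:3,r3:1,r4:3
c2: issue SUB r0<-Add1 | r0:Add1,r1:3,r2:3,r3:1,r4:3
c3: issue MUL r4<-Mul2 | r0:Add1,r1:3,r2:3,r3:1,r4:Mul2
c4: issue ADD r3<-Add2 | r0:Add1,r1:3,r2:3,r3:Add2,r4:Mul2
c5: CDB Mul1=12; stall | r0:Add1,r1:3,r2:3,r3:Add2,r4:Mul2
c6: stall | r0:Add1,r1:3,r2:3,r3:Add2,r4:Mul2
c7: stall | r0:Add1,r1:3,r2:3,r3:Add2,r4:Mul2
c8: CDB Add1=9; issue ADD r3<-Add1 | r0:9,r1:3,r2:3,r3:Add1,r4:Mul2
c9: issue MUL r1<-Mul1 | r0:9,r1:Mul1,r2:3,r3:Add1,r4:Mul2
c10: stall | r0:9,r1:Mul1,r2:3,r3:Add1,r4:Mul2
c11: CDB Add1=6; issue SUB r1<-Add1 | r0:9,r1:Add1,r2:3,r3:6,r4:Mul2
c12: CDB Add2=12 | r0:9,r1:Add1,r2:3,r3:6,r4:Mul2
c13: CDB Mul1=27 | r0:9,r1:Add1,r2:3,r3:6,r4:Mul2
c14: CDB Mul2=81 | r0:9,r1:Add1,r2:3,r3:6,r4:81
c15: - | r0:9,r1:Add1,r2:3,r3:6,r4:81
c16: CDB Add1=-21 | r0:9,r1:-21,r2:3,r3:6,r4:81

STATUS = VALUE -21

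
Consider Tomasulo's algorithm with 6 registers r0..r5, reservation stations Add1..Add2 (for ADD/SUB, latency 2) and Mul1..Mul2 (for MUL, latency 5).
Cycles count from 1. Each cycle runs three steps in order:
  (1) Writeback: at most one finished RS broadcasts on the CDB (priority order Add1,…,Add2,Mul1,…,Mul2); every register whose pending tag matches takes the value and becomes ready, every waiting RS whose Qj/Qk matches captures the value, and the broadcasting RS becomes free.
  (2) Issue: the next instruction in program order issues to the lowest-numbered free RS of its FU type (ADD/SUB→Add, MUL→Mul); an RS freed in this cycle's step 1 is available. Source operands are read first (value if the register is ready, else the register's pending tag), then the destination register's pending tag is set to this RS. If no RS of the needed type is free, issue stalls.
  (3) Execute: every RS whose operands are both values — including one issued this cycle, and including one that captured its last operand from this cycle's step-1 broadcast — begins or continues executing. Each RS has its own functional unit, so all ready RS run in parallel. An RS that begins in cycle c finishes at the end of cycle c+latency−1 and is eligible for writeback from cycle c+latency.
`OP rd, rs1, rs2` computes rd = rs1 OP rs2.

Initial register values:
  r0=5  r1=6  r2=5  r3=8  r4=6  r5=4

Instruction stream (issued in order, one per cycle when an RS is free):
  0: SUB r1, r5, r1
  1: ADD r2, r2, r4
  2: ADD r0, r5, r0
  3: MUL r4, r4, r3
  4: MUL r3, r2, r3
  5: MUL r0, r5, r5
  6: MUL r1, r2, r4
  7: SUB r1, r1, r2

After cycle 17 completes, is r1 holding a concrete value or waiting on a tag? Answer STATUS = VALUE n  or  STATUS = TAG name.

STATUS = VALUE 517

  c1: issue SUB r1<-Add1  regs: r0:5,r1:Add1,r2:5,r3:8,r4:6,r5:4
  c2: issue ADD r2<-Add2  regs: r0:5,r1:Add1,r2:Add2,r3:8,r4:6,r5:4
  c3: CDB Add1=-2; issue ADD r0<-Add1  regs: r0:Add1,r1:-2,r2:Add2,r3:8,r4:6,r5:4
  c4: CDB Add2=11; issue MUL r4<-Mul1  regs: r0:Add1,r1:-2,r2:11,r3:8,r4:Mul1,r5:4
  c5: CDB Add1=9; issue MUL r3<-Mul2  regs: r0:9,r1:-2,r2:11,r3:Mul2,r4:Mul1,r5:4
  c6: stall  regs: r0:9,r1:-2,r2:11,r3:Mul2,r4:Mul1,r5:4
  c7: stall  regs: r0:9,r1:-2,r2:11,r3:Mul2,r4:Mul1,r5:4
  c8: stall  regs: r0:9,r1:-2,r2:11,r3:Mul2,r4:Mul1,r5:4
  c9: CDB Mul1=48; issue MUL r0<-Mul1  regs: r0:Mul1,r1:-2,r2:11,r3:Mul2,r4:48,r5:4
  c10: CDB Mul2=88; issue MUL r1<-Mul2  regs: r0:Mul1,r1:Mul2,r2:11,r3:88,r4:48,r5:4
  c11: issue SUB r1<-Add1  regs: r0:Mul1,r1:Add1,r2:11,r3:88,r4:48,r5:4
  c12: -  regs: r0:Mul1,r1:Add1,r2:11,r3:88,r4:48,r5:4
  c13: -  regs: r0:Mul1,r1:Add1,r2:11,r3:88,r4:48,r5:4
  c14: CDB Mul1=16  regs: r0:16,r1:Add1,r2:11,r3:88,r4:48,r5:4
  c15: CDB Mul2=528  regs: r0:16,r1:Add1,r2:11,r3:88,r4:48,r5:4
  c16: -  regs: r0:16,r1:Add1,r2:11,r3:88,r4:48,r5:4
  c17: CDB Add1=517  regs: r0:16,r1:517,r2:11,r3:88,r4:48,r5:4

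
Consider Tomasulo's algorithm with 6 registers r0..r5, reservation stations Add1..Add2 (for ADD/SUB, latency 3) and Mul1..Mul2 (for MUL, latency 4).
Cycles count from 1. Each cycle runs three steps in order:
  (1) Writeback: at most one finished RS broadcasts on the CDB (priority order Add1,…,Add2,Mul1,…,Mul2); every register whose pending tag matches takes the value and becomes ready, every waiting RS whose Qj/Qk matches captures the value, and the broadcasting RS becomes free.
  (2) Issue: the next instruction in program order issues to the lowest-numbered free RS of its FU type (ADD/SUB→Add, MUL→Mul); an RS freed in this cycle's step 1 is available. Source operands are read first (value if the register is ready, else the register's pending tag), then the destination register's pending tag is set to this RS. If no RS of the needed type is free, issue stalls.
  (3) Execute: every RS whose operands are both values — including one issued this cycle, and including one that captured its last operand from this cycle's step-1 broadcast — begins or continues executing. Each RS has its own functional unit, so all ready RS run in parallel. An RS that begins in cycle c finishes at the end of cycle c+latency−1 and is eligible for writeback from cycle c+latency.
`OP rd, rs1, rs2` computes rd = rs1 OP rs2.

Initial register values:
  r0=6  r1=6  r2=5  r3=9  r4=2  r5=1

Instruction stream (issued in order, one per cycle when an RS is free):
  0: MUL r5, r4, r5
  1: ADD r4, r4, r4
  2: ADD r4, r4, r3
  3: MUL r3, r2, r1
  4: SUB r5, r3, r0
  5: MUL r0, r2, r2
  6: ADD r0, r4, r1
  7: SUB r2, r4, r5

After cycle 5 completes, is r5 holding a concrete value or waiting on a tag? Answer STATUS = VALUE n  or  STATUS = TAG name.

STATUS = TAG Add1

cycle 1: issue MUL r5<-Mul1 // r0:6,r1:6,r2:5,r3:9,r4:2,r5:Mul1
cycle 2: issue ADD r4<-Add1 // r0:6,r1:6,r2:5,r3:9,r4:Add1,r5:Mul1
cycle 3: issue ADD r4<-Add2 // r0:6,r1:6,r2:5,r3:9,r4:Add2,r5:Mul1
cycle 4: issue MUL r3<-Mul2 // r0:6,r1:6,r2:5,r3:Mul2,r4:Add2,r5:Mul1
cycle 5: CDB Add1=4; issue SUB r5<-Add1 // r0:6,r1:6,r2:5,r3:Mul2,r4:Add2,r5:Add1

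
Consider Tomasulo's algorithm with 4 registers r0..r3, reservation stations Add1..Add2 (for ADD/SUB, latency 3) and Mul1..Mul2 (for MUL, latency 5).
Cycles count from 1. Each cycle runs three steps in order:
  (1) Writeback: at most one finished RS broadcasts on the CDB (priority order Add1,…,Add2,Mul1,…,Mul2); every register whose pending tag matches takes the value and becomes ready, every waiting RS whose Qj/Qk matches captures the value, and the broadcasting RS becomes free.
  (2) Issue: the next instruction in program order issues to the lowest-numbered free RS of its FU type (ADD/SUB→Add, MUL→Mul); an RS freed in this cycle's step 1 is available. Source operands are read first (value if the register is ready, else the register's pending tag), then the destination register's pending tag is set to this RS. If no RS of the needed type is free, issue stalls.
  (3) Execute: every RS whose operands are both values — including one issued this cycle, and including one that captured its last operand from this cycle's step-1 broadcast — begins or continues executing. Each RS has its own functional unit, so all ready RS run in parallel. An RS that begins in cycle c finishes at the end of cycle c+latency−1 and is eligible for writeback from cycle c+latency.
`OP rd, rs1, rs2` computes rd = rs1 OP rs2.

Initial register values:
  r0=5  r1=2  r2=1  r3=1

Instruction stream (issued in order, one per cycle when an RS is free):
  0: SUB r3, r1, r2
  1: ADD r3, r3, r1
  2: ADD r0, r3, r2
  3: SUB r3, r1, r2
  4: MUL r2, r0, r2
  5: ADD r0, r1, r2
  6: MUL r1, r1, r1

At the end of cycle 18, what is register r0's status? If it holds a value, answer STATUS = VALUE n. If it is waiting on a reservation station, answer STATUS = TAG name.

STATUS = VALUE 6

cycle 1: issue SUB r3<-Add1 // r0:5,r1:2,r2:1,r3:Add1
cycle 2: issue ADD r3<-Add2 // r0:5,r1:2,r2:1,r3:Add2
cycle 3: stall // r0:5,r1:2,r2:1,r3:Add2
cycle 4: CDB Add1=1; issue ADD r0<-Add1 // r0:Add1,r1:2,r2:1,r3:Add2
cycle 5: stall // r0:Add1,r1:2,r2:1,r3:Add2
cycle 6: stall // r0:Add1,r1:2,r2:1,r3:Add2
cycle 7: CDB Add2=3; issue SUB r3<-Add2 // r0:Add1,r1:2,r2:1,r3:Add2
cycle 8: issue MUL r2<-Mul1 // r0:Add1,r1:2,r2:Mul1,r3:Add2
cycle 9: stall // r0:Add1,r1:2,r2:Mul1,r3:Add2
cycle 10: CDB Add1=4; issue ADD r0<-Add1 // r0:Add1,r1:2,r2:Mul1,r3:Add2
cycle 11: CDB Add2=1; issue MUL r1<-Mul2 // r0:Add1,r1:Mul2,r2:Mul1,r3:1
cycle 12: - // r0:Add1,r1:Mul2,r2:Mul1,r3:1
cycle 13: - // r0:Add1,r1:Mul2,r2:Mul1,r3:1
cycle 14: - // r0:Add1,r1:Mul2,r2:Mul1,r3:1
cycle 15: CDB Mul1=4 // r0:Add1,r1:Mul2,r2:4,r3:1
cycle 16: CDB Mul2=4 // r0:Add1,r1:4,r2:4,r3:1
cycle 17: - // r0:Add1,r1:4,r2:4,r3:1
cycle 18: CDB Add1=6 // r0:6,r1:4,r2:4,r3:1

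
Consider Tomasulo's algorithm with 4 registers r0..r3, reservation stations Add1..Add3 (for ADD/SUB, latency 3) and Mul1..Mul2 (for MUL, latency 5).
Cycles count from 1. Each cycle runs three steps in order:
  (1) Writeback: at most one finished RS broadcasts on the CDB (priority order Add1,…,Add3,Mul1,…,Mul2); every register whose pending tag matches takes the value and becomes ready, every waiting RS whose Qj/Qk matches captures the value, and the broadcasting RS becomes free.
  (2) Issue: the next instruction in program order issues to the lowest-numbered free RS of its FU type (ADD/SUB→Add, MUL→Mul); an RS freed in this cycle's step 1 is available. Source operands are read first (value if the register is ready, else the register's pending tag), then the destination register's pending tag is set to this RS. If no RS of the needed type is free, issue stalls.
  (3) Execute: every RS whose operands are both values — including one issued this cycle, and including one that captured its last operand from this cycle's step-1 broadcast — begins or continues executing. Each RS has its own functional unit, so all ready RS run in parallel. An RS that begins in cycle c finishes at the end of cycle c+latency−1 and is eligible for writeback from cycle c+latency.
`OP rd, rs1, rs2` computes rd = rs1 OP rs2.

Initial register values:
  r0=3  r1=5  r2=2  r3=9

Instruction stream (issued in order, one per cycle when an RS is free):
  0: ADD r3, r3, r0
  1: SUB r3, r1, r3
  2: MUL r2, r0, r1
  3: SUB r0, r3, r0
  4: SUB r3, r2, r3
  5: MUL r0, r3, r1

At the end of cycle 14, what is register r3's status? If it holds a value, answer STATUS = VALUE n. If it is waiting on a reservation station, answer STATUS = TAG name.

cycle 1: issue ADD r3<-Add1 // r0:3,r1:5,r2:2,r3:Add1
cycle 2: issue SUB r3<-Add2 // r0:3,r1:5,r2:2,r3:Add2
cycle 3: issue MUL r2<-Mul1 // r0:3,r1:5,r2:Mul1,r3:Add2
cycle 4: CDB Add1=12; issue SUB r0<-Add1 // r0:Add1,r1:5,r2:Mul1,r3:Add2
cycle 5: issue SUB r3<-Add3 // r0:Add1,r1:5,r2:Mul1,r3:Add3
cycle 6: issue MUL r0<-Mul2 // r0:Mul2,r1:5,r2:Mul1,r3:Add3
cycle 7: CDB Add2=-7 // r0:Mul2,r1:5,r2:Mul1,r3:Add3
cycle 8: CDB Mul1=15 // r0:Mul2,r1:5,r2:15,r3:Add3
cycle 9: - // r0:Mul2,r1:5,r2:15,r3:Add3
cycle 10: CDB Add1=-10 // r0:Mul2,r1:5,r2:15,r3:Add3
cycle 11: CDB Add3=22 // r0:Mul2,r1:5,r2:15,r3:22
cycle 12: - // r0:Mul2,r1:5,r2:15,r3:22
cycle 13: - // r0:Mul2,r1:5,r2:15,r3:22
cycle 14: - // r0:Mul2,r1:5,r2:15,r3:22

STATUS = VALUE 22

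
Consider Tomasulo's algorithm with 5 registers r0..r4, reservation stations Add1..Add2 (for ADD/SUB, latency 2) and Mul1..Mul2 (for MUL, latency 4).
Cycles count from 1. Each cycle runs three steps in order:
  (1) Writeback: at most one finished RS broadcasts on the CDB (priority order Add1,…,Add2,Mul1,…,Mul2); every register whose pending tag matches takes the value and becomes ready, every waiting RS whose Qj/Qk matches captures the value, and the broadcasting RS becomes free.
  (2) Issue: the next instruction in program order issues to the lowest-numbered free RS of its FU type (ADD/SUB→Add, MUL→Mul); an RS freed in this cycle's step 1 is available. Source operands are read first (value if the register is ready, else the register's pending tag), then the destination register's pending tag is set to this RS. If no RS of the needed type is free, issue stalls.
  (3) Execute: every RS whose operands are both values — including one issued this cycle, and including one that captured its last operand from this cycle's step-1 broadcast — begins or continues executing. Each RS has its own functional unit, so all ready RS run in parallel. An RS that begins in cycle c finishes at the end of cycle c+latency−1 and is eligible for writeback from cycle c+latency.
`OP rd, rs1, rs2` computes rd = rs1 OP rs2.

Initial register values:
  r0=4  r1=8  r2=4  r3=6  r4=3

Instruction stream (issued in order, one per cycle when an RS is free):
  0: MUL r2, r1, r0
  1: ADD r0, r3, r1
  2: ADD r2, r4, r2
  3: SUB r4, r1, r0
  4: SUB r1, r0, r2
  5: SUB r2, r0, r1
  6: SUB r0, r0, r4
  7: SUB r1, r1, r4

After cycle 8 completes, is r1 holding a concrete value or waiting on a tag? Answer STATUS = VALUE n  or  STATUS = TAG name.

STATUS = TAG Add1

cycle 1: issue MUL r2<-Mul1 // r0:4,r1:8,r2:Mul1,r3:6,r4:3
cycle 2: issue ADD r0<-Add1 // r0:Add1,r1:8,r2:Mul1,r3:6,r4:3
cycle 3: issue ADD r2<-Add2 // r0:Add1,r1:8,r2:Add2,r3:6,r4:3
cycle 4: CDB Add1=14; issue SUB r4<-Add1 // r0:14,r1:8,r2:Add2,r3:6,r4:Add1
cycle 5: CDB Mul1=32; stall // r0:14,r1:8,r2:Add2,r3:6,r4:Add1
cycle 6: CDB Add1=-6; issue SUB r1<-Add1 // r0:14,r1:Add1,r2:Add2,r3:6,r4:-6
cycle 7: CDB Add2=35; issue SUB r2<-Add2 // r0:14,r1:Add1,r2:Add2,r3:6,r4:-6
cycle 8: stall // r0:14,r1:Add1,r2:Add2,r3:6,r4:-6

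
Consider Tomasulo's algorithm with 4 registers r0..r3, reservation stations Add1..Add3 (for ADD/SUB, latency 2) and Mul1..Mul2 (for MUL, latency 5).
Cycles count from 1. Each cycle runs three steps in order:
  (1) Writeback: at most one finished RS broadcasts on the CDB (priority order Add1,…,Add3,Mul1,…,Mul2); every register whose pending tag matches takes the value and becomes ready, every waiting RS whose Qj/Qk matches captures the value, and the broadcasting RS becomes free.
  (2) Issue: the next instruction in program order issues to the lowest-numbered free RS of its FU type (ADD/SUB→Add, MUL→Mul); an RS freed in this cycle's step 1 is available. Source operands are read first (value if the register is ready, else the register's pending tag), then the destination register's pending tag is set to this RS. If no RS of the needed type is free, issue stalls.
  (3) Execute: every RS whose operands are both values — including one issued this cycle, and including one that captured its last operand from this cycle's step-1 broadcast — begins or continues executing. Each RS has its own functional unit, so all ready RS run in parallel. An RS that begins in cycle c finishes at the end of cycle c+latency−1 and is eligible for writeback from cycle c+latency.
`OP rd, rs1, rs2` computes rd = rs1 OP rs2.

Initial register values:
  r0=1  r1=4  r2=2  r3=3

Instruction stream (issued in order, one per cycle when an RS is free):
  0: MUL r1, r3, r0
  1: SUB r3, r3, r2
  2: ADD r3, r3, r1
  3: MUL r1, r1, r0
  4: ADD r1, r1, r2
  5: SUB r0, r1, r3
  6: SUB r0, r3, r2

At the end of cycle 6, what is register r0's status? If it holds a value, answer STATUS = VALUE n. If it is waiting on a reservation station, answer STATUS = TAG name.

  c1: issue MUL r1<-Mul1  regs: r0:1,r1:Mul1,r2:2,r3:3
  c2: issue SUB r3<-Add1  regs: r0:1,r1:Mul1,r2:2,r3:Add1
  c3: issue ADD r3<-Add2  regs: r0:1,r1:Mul1,r2:2,r3:Add2
  c4: CDB Add1=1; issue MUL r1<-Mul2  regs: r0:1,r1:Mul2,r2:2,r3:Add2
  c5: issue ADD r1<-Add1  regs: r0:1,r1:Add1,r2:2,r3:Add2
  c6: CDB Mul1=3; issue SUB r0<-Add3  regs: r0:Add3,r1:Add1,r2:2,r3:Add2

STATUS = TAG Add3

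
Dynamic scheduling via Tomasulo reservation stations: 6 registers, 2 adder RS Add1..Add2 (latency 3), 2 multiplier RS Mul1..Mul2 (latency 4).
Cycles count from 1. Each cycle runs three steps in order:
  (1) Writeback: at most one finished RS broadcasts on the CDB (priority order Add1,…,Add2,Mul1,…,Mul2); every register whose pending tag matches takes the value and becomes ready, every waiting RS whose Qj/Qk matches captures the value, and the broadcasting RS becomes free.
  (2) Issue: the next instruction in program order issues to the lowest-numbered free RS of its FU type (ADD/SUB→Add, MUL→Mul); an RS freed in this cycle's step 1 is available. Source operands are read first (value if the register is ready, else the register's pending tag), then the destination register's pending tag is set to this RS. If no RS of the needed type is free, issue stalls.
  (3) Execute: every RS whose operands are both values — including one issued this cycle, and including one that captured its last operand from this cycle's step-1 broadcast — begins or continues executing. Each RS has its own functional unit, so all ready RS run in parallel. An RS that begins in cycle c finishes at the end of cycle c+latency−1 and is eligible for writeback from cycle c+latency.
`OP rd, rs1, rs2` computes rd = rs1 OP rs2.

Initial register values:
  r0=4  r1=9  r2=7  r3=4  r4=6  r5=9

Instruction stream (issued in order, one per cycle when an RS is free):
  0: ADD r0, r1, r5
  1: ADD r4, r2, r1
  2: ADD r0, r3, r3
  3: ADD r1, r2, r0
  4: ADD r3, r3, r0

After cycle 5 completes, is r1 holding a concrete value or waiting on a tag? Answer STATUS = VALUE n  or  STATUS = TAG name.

c1: issue ADD r0<-Add1 | r0:Add1,r1:9,r2:7,r3:4,r4:6,r5:9
c2: issue ADD r4<-Add2 | r0:Add1,r1:9,r2:7,r3:4,r4:Add2,r5:9
c3: stall | r0:Add1,r1:9,r2:7,r3:4,r4:Add2,r5:9
c4: CDB Add1=18; issue ADD r0<-Add1 | r0:Add1,r1:9,r2:7,r3:4,r4:Add2,r5:9
c5: CDB Add2=16; issue ADD r1<-Add2 | r0:Add1,r1:Add2,r2:7,r3:4,r4:16,r5:9

STATUS = TAG Add2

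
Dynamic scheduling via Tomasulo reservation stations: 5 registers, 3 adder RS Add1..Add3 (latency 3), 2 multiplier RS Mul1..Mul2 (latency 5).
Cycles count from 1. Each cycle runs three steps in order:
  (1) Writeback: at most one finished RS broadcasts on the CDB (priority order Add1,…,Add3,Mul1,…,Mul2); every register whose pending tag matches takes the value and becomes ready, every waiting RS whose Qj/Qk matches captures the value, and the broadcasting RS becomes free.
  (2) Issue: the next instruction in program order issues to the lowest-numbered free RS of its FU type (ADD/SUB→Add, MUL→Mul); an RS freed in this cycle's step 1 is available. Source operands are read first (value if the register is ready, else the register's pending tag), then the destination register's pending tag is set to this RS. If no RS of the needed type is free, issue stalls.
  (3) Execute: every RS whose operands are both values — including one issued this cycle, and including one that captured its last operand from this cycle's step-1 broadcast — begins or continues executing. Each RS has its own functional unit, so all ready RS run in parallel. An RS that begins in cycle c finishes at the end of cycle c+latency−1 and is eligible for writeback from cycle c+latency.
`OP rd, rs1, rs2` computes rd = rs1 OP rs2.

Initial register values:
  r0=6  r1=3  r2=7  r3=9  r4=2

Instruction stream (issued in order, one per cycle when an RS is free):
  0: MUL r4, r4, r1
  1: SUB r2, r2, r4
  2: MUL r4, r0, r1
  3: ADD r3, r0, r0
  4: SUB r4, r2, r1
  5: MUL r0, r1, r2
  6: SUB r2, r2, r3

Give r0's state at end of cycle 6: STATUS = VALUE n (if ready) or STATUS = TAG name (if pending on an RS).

STATUS = TAG Mul1

cycle 1: issue MUL r4<-Mul1 // r0:6,r1:3,r2:7,r3:9,r4:Mul1
cycle 2: issue SUB r2<-Add1 // r0:6,r1:3,r2:Add1,r3:9,r4:Mul1
cycle 3: issue MUL r4<-Mul2 // r0:6,r1:3,r2:Add1,r3:9,r4:Mul2
cycle 4: issue ADD r3<-Add2 // r0:6,r1:3,r2:Add1,r3:Add2,r4:Mul2
cycle 5: issue SUB r4<-Add3 // r0:6,r1:3,r2:Add1,r3:Add2,r4:Add3
cycle 6: CDB Mul1=6; issue MUL r0<-Mul1 // r0:Mul1,r1:3,r2:Add1,r3:Add2,r4:Add3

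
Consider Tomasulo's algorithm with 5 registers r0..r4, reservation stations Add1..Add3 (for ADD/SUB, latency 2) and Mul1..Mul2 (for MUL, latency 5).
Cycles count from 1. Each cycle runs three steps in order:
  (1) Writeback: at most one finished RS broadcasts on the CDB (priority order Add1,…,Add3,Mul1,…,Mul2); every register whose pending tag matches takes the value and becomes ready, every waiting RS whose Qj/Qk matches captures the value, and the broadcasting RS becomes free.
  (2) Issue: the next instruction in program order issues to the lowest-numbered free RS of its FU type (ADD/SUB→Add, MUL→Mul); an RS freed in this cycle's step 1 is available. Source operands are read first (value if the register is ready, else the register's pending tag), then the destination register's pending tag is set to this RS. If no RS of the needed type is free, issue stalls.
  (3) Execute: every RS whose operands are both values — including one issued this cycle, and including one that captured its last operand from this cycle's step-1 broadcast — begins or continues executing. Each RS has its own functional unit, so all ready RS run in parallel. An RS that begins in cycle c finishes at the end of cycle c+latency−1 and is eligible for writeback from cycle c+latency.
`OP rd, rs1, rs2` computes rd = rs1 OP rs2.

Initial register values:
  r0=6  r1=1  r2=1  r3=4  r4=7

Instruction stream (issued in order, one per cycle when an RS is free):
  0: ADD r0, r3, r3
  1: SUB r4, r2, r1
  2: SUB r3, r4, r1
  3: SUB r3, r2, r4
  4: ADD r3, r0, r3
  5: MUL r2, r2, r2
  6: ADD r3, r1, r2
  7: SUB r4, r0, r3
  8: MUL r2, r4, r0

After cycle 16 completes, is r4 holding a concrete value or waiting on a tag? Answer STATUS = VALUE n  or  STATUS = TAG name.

  c1: issue ADD r0<-Add1  regs: r0:Add1,r1:1,r2:1,r3:4,r4:7
  c2: issue SUB r4<-Add2  regs: r0:Add1,r1:1,r2:1,r3:4,r4:Add2
  c3: CDB Add1=8; issue SUB r3<-Add1  regs: r0:8,r1:1,r2:1,r3:Add1,r4:Add2
  c4: CDB Add2=0; issue SUB r3<-Add2  regs: r0:8,r1:1,r2:1,r3:Add2,r4:0
  c5: issue ADD r3<-Add3  regs: r0:8,r1:1,r2:1,r3:Add3,r4:0
  c6: CDB Add1=-1; issue MUL r2<-Mul1  regs: r0:8,r1:1,r2:Mul1,r3:Add3,r4:0
  c7: CDB Add2=1; issue ADD r3<-Add1  regs: r0:8,r1:1,r2:Mul1,r3:Add1,r4:0
  c8: issue SUB r4<-Add2  regs: r0:8,r1:1,r2:Mul1,r3:Add1,r4:Add2
  c9: CDB Add3=9; issue MUL r2<-Mul2  regs: r0:8,r1:1,r2:Mul2,r3:Add1,r4:Add2
  c10: -  regs: r0:8,r1:1,r2:Mul2,r3:Add1,r4:Add2
  c11: CDB Mul1=1  regs: r0:8,r1:1,r2:Mul2,r3:Add1,r4:Add2
  c12: -  regs: r0:8,r1:1,r2:Mul2,r3:Add1,r4:Add2
  c13: CDB Add1=2  regs: r0:8,r1:1,r2:Mul2,r3:2,r4:Add2
  c14: -  regs: r0:8,r1:1,r2:Mul2,r3:2,r4:Add2
  c15: CDB Add2=6  regs: r0:8,r1:1,r2:Mul2,r3:2,r4:6
  c16: -  regs: r0:8,r1:1,r2:Mul2,r3:2,r4:6

STATUS = VALUE 6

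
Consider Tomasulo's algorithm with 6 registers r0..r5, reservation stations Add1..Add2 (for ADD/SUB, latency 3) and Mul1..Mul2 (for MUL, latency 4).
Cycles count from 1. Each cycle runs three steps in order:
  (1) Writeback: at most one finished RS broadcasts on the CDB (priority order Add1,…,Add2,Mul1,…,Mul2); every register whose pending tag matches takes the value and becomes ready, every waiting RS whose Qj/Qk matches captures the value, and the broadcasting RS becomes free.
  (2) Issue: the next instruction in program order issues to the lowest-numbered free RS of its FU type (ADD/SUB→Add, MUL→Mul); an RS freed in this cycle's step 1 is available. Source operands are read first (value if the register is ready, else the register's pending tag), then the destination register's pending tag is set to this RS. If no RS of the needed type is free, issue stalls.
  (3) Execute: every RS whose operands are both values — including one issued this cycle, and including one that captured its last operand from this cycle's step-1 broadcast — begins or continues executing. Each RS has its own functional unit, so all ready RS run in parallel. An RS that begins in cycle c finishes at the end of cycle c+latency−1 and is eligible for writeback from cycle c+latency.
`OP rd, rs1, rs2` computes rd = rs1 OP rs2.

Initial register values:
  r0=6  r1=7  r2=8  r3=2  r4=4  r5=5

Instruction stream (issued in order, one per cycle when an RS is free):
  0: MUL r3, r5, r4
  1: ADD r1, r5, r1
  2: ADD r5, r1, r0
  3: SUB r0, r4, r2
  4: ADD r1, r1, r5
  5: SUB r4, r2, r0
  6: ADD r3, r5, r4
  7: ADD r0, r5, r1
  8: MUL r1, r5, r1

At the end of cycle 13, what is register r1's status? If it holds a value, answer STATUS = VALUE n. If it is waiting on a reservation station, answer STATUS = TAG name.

cycle 1: issue MUL r3<-Mul1 // r0:6,r1:7,r2:8,r3:Mul1,r4:4,r5:5
cycle 2: issue ADD r1<-Add1 // r0:6,r1:Add1,r2:8,r3:Mul1,r4:4,r5:5
cycle 3: issue ADD r5<-Add2 // r0:6,r1:Add1,r2:8,r3:Mul1,r4:4,r5:Add2
cycle 4: stall // r0:6,r1:Add1,r2:8,r3:Mul1,r4:4,r5:Add2
cycle 5: CDB Add1=12; issue SUB r0<-Add1 // r0:Add1,r1:12,r2:8,r3:Mul1,r4:4,r5:Add2
cycle 6: CDB Mul1=20; stall // r0:Add1,r1:12,r2:8,r3:20,r4:4,r5:Add2
cycle 7: stall // r0:Add1,r1:12,r2:8,r3:20,r4:4,r5:Add2
cycle 8: CDB Add1=-4; issue ADD r1<-Add1 // r0:-4,r1:Add1,r2:8,r3:20,r4:4,r5:Add2
cycle 9: CDB Add2=18; issue SUB r4<-Add2 // r0:-4,r1:Add1,r2:8,r3:20,r4:Add2,r5:18
cycle 10: stall // r0:-4,r1:Add1,r2:8,r3:20,r4:Add2,r5:18
cycle 11: stall // r0:-4,r1:Add1,r2:8,r3:20,r4:Add2,r5:18
cycle 12: CDB Add1=30; issue ADD r3<-Add1 // r0:-4,r1:30,r2:8,r3:Add1,r4:Add2,r5:18
cycle 13: CDB Add2=12; issue ADD r0<-Add2 // r0:Add2,r1:30,r2:8,r3:Add1,r4:12,r5:18

STATUS = VALUE 30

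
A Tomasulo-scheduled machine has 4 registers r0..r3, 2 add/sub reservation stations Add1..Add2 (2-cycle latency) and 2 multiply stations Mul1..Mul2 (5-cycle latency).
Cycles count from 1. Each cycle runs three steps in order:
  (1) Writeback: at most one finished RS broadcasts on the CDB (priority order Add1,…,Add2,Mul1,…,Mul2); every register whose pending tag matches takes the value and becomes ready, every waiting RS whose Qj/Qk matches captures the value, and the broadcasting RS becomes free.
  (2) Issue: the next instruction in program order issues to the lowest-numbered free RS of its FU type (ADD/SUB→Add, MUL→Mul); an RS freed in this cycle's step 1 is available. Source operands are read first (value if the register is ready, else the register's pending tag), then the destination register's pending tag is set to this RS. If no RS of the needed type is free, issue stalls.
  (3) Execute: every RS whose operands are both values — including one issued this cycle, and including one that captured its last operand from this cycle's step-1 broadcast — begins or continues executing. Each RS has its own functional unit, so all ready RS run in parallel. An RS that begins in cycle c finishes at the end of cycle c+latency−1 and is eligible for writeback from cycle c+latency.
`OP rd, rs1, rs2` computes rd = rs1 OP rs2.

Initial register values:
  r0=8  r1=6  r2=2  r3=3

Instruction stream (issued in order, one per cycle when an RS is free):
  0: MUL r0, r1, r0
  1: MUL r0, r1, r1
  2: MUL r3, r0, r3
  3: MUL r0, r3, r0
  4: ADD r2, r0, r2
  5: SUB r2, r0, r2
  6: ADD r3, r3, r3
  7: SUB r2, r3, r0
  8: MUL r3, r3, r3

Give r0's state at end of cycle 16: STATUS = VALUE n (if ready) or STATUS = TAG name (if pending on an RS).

cycle 1: issue MUL r0<-Mul1 // r0:Mul1,r1:6,r2:2,r3:3
cycle 2: issue MUL r0<-Mul2 // r0:Mul2,r1:6,r2:2,r3:3
cycle 3: stall // r0:Mul2,r1:6,r2:2,r3:3
cycle 4: stall // r0:Mul2,r1:6,r2:2,r3:3
cycle 5: stall // r0:Mul2,r1:6,r2:2,r3:3
cycle 6: CDB Mul1=48; issue MUL r3<-Mul1 // r0:Mul2,r1:6,r2:2,r3:Mul1
cycle 7: CDB Mul2=36; issue MUL r0<-Mul2 // r0:Mul2,r1:6,r2:2,r3:Mul1
cycle 8: issue ADD r2<-Add1 // r0:Mul2,r1:6,r2:Add1,r3:Mul1
cycle 9: issue SUB r2<-Add2 // r0:Mul2,r1:6,r2:Add2,r3:Mul1
cycle 10: stall // r0:Mul2,r1:6,r2:Add2,r3:Mul1
cycle 11: stall // r0:Mul2,r1:6,r2:Add2,r3:Mul1
cycle 12: CDB Mul1=108; stall // r0:Mul2,r1:6,r2:Add2,r3:108
cycle 13: stall // r0:Mul2,r1:6,r2:Add2,r3:108
cycle 14: stall // r0:Mul2,r1:6,r2:Add2,r3:108
cycle 15: stall // r0:Mul2,r1:6,r2:Add2,r3:108
cycle 16: stall // r0:Mul2,r1:6,r2:Add2,r3:108

STATUS = TAG Mul2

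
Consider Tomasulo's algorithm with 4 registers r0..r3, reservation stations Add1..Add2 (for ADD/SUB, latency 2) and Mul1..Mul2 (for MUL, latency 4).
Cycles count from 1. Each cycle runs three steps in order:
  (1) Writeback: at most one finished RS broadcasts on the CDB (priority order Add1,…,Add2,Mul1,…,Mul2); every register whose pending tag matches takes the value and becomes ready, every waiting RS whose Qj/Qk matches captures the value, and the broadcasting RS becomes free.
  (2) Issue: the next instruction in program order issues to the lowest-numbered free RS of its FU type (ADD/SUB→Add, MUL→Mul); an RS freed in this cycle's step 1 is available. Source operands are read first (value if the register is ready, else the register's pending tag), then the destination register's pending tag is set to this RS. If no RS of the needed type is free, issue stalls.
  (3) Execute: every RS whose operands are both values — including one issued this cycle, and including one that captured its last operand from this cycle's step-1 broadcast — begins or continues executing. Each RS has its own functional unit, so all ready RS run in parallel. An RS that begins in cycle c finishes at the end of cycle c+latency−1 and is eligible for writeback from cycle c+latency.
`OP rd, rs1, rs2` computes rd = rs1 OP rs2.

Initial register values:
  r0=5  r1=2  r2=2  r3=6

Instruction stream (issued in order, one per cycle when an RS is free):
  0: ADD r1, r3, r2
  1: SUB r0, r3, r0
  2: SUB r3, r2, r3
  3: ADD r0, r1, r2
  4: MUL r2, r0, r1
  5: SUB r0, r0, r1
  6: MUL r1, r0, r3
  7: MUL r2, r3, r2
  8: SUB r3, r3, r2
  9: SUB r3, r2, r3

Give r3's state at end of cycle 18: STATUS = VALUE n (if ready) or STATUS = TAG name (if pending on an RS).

STATUS = VALUE -636

cycle 1: issue ADD r1<-Add1 // r0:5,r1:Add1,r2:2,r3:6
cycle 2: issue SUB r0<-Add2 // r0:Add2,r1:Add1,r2:2,r3:6
cycle 3: CDB Add1=8; issue SUB r3<-Add1 // r0:Add2,r1:8,r2:2,r3:Add1
cycle 4: CDB Add2=1; issue ADD r0<-Add2 // r0:Add2,r1:8,r2:2,r3:Add1
cycle 5: CDB Add1=-4; issue MUL r2<-Mul1 // r0:Add2,r1:8,r2:Mul1,r3:-4
cycle 6: CDB Add2=10; issue SUB r0<-Add1 // r0:Add1,r1:8,r2:Mul1,r3:-4
cycle 7: issue MUL r1<-Mul2 // r0:Add1,r1:Mul2,r2:Mul1,r3:-4
cycle 8: CDB Add1=2; stall // r0:2,r1:Mul2,r2:Mul1,r3:-4
cycle 9: stall // r0:2,r1:Mul2,r2:Mul1,r3:-4
cycle 10: CDB Mul1=80; issue MUL r2<-Mul1 // r0:2,r1:Mul2,r2:Mul1,r3:-4
cycle 11: issue SUB r3<-Add1 // r0:2,r1:Mul2,r2:Mul1,r3:Add1
cycle 12: CDB Mul2=-8; issue SUB r3<-Add2 // r0:2,r1:-8,r2:Mul1,r3:Add2
cycle 13: - // r0:2,r1:-8,r2:Mul1,r3:Add2
cycle 14: CDB Mul1=-320 // r0:2,r1:-8,r2:-320,r3:Add2
cycle 15: - // r0:2,r1:-8,r2:-320,r3:Add2
cycle 16: CDB Add1=316 // r0:2,r1:-8,r2:-320,r3:Add2
cycle 17: - // r0:2,r1:-8,r2:-320,r3:Add2
cycle 18: CDB Add2=-636 // r0:2,r1:-8,r2:-320,r3:-636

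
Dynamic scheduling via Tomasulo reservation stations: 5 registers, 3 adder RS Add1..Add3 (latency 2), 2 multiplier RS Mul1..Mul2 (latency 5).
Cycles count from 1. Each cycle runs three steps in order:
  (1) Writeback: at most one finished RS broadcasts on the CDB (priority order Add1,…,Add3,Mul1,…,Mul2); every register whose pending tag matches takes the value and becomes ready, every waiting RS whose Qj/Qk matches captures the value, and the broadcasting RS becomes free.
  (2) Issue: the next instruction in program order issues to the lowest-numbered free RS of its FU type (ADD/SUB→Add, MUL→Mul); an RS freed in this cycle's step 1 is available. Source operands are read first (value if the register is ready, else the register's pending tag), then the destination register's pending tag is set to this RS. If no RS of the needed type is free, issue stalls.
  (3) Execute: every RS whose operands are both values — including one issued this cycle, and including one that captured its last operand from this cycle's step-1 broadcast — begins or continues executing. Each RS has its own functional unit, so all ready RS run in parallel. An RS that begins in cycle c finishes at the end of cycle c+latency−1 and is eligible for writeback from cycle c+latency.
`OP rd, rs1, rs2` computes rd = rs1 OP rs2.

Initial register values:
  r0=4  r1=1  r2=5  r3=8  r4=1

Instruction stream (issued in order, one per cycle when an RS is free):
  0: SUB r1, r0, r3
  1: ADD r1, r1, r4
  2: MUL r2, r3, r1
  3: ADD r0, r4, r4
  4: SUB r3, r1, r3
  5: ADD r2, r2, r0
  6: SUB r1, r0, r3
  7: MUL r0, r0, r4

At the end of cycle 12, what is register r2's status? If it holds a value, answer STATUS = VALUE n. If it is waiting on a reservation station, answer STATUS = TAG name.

STATUS = VALUE -22

c1: issue SUB r1<-Add1 | r0:4,r1:Add1,r2:5,r3:8,r4:1
c2: issue ADD r1<-Add2 | r0:4,r1:Add2,r2:5,r3:8,r4:1
c3: CDB Add1=-4; issue MUL r2<-Mul1 | r0:4,r1:Add2,r2:Mul1,r3:8,r4:1
c4: issue ADD r0<-Add1 | r0:Add1,r1:Add2,r2:Mul1,r3:8,r4:1
c5: CDB Add2=-3; issue SUB r3<-Add2 | r0:Add1,r1:-3,r2:Mul1,r3:Add2,r4:1
c6: CDB Add1=2; issue ADD r2<-Add1 | r0:2,r1:-3,r2:Add1,r3:Add2,r4:1
c7: CDB Add2=-11; issue SUB r1<-Add2 | r0:2,r1:Add2,r2:Add1,r3:-11,r4:1
c8: issue MUL r0<-Mul2 | r0:Mul2,r1:Add2,r2:Add1,r3:-11,r4:1
c9: CDB Add2=13 | r0:Mul2,r1:13,r2:Add1,r3:-11,r4:1
c10: CDB Mul1=-24 | r0:Mul2,r1:13,r2:Add1,r3:-11,r4:1
c11: - | r0:Mul2,r1:13,r2:Add1,r3:-11,r4:1
c12: CDB Add1=-22 | r0:Mul2,r1:13,r2:-22,r3:-11,r4:1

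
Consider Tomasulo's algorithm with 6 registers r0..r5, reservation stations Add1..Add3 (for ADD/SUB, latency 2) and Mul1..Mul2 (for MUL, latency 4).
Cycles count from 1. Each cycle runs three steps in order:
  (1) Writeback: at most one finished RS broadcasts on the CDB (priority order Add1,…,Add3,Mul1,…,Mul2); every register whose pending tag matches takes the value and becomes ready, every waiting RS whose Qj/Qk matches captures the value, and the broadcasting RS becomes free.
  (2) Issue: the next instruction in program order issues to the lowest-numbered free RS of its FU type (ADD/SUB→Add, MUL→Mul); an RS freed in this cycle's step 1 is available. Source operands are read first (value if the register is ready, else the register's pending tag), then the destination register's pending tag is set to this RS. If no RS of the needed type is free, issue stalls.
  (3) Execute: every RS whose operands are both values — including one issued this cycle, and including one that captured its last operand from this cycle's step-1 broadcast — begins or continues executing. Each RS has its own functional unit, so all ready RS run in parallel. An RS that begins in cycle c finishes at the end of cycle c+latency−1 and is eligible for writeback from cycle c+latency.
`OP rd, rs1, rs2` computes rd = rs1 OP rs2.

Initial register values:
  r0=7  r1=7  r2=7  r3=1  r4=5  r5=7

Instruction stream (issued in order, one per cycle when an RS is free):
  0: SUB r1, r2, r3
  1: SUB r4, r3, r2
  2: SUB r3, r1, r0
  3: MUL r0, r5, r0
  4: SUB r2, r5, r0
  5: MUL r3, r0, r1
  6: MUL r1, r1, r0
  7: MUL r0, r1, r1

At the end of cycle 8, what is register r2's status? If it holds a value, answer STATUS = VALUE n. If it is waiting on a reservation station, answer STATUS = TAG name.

STATUS = TAG Add1

  c1: issue SUB r1<-Add1  regs: r0:7,r1:Add1,r2:7,r3:1,r4:5,r5:7
  c2: issue SUB r4<-Add2  regs: r0:7,r1:Add1,r2:7,r3:1,r4:Add2,r5:7
  c3: CDB Add1=6; issue SUB r3<-Add1  regs: r0:7,r1:6,r2:7,r3:Add1,r4:Add2,r5:7
  c4: CDB Add2=-6; issue MUL r0<-Mul1  regs: r0:Mul1,r1:6,r2:7,r3:Add1,r4:-6,r5:7
  c5: CDB Add1=-1; issue SUB r2<-Add1  regs: r0:Mul1,r1:6,r2:Add1,r3:-1,r4:-6,r5:7
  c6: issue MUL r3<-Mul2  regs: r0:Mul1,r1:6,r2:Add1,r3:Mul2,r4:-6,r5:7
  c7: stall  regs: r0:Mul1,r1:6,r2:Add1,r3:Mul2,r4:-6,r5:7
  c8: CDB Mul1=49; issue MUL r1<-Mul1  regs: r0:49,r1:Mul1,r2:Add1,r3:Mul2,r4:-6,r5:7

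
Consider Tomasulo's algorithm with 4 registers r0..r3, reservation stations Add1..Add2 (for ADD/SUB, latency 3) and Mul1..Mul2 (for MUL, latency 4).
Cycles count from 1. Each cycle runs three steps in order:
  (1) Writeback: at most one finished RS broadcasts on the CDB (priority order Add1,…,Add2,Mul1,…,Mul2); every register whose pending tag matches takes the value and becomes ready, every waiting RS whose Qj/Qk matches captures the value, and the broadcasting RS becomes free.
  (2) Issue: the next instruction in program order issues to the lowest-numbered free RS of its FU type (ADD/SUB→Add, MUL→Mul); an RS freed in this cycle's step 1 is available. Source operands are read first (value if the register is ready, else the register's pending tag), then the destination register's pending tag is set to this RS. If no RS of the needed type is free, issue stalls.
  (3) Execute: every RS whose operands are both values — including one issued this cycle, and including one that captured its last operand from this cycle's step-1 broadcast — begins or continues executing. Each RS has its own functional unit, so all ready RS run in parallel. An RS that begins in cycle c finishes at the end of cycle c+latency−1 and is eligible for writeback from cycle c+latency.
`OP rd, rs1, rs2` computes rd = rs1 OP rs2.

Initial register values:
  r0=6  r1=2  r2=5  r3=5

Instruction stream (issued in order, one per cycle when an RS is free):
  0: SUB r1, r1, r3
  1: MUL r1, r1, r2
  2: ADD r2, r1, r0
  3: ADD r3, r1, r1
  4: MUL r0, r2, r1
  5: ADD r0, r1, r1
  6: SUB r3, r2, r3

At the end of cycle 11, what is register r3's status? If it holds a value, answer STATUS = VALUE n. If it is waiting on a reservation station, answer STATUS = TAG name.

STATUS = VALUE -30

c1: issue SUB r1<-Add1 | r0:6,r1:Add1,r2:5,r3:5
c2: issue MUL r1<-Mul1 | r0:6,r1:Mul1,r2:5,r3:5
c3: issue ADD r2<-Add2 | r0:6,r1:Mul1,r2:Add2,r3:5
c4: CDB Add1=-3; issue ADD r3<-Add1 | r0:6,r1:Mul1,r2:Add2,r3:Add1
c5: issue MUL r0<-Mul2 | r0:Mul2,r1:Mul1,r2:Add2,r3:Add1
c6: stall | r0:Mul2,r1:Mul1,r2:Add2,r3:Add1
c7: stall | r0:Mul2,r1:Mul1,r2:Add2,r3:Add1
c8: CDB Mul1=-15; stall | r0:Mul2,r1:-15,r2:Add2,r3:Add1
c9: stall | r0:Mul2,r1:-15,r2:Add2,r3:Add1
c10: stall | r0:Mul2,r1:-15,r2:Add2,r3:Add1
c11: CDB Add1=-30; issue ADD r0<-Add1 | r0:Add1,r1:-15,r2:Add2,r3:-30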